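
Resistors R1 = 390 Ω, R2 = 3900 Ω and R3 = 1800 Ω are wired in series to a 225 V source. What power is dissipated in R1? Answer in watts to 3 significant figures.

0.532 W

In a series string the same current flows through every resistor — find that current, then P = I²R for the one we want.
R_total = 390 + 3900 + 1800 = 6090 Ω
I = V / R_total = 225 / 6090 = 0.03695 A
P_R1 = I² × R1 = (0.03695)² × 390 = 0.5323 W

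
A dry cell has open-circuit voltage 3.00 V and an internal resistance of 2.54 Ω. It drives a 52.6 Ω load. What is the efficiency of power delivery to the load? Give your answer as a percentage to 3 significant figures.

Efficiency is P_load / P_total. With a series r and R sharing the same I, P = I²R for each, so η = R/(R+r).
η = R / (R + r) = 52.6 / (52.6 + 2.54) = 0.9539

95.4 %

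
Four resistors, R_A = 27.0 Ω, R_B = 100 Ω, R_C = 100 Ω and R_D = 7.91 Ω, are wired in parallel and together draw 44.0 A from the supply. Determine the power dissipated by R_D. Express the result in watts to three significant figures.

The branches share the same voltage, but only the total current is given — find V from the equivalent resistance first.
1/R_eq = 1/27.0 + 1/100 + 1/100 + 1/7.91 ⇒ R_eq = 5.451 Ω
V = I_total × R_eq = 44.00 × 5.451 = 239.8 V
P_R_D = V² / R_D = (239.8)² / 7.91 = 7272 W

7270 W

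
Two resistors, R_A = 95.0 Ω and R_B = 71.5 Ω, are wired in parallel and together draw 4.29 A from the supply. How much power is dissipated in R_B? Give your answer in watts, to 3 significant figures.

We need the common branch voltage; get it from I_total × R_eq, then P = V²/R for the branch.
1/R_eq = 1/95.0 + 1/71.5 ⇒ R_eq = 40.80 Ω
V = I_total × R_eq = 4.290 × 40.80 = 175.0 V
P_R_B = V² / R_B = (175.0)² / 71.5 = 428.4 W

428 W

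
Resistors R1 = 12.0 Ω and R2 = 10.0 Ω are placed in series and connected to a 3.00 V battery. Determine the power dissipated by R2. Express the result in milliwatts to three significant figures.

Since the resistors are in series they all carry the loop current I = V/R_total; the power in any one is I²R.
R_total = 12.0 + 10.0 = 22.00 Ω
I = V / R_total = 3.00 / 22.00 = 0.1364 A
P_R2 = I² × R2 = (0.1364)² × 10.0 = 0.1860 W

186 mW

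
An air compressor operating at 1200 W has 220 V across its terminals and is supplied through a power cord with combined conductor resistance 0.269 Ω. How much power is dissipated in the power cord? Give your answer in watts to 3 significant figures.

The power cord is a series resistance carrying the load current; its dissipation is I²R_line.
I = P / V = 1200 / 220 = 5.455 A through the power cord.
P_line = I² R_line = (5.455)² × 0.269 = 8.003 W

8.00 W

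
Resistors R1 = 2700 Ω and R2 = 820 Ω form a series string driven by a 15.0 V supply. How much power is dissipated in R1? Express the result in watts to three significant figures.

The current is common to all series resistors; compute it, then apply P = I²R for the target.
R_total = 2700 + 820 = 3520 Ω
I = V / R_total = 15.0 / 3520 = 0.004261 A
P_R1 = I² × R1 = (0.004261)² × 2700 = 0.04903 W

0.0490 W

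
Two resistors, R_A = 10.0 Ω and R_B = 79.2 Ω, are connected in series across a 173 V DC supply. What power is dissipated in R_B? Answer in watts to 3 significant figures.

Every series element carries the same I. Get I from the total resistance, then P = I² × R_B.
R_total = 10.0 + 79.2 = 89.20 Ω
I = V / R_total = 173 / 89.20 = 1.939 A
P_R_B = I² × R_B = (1.939)² × 79.2 = 297.9 W

298 W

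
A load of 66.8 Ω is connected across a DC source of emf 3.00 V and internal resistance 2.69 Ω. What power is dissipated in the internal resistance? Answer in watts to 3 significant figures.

Internal loss is I²r, with I set by the total series resistance r+R.
I = ε / (r + R) = 3.00 / (2.69 + 66.8) = 0.04317 A
P_int = I² r = (0.04317)² × 2.69 = 0.005014 W

0.00501 W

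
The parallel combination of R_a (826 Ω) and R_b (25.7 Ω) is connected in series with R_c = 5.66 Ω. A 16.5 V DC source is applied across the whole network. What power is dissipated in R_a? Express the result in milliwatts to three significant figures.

Collapse the R_a‖R_b pair into one equivalent R_p; then R_p and R_c form a series string.
R_p = (826×25.7)/(826+25.7) = 24.92 Ω
R_total = R_p + 5.66 = 24.92 + 5.66 = 30.58 Ω
I = V / R_total = 16.5 / 30.58 = 0.5395 A
Voltage across the parallel pair: V_p = I × R_p = 0.5395 × 24.92 = 13.45 V
R_a has V_p across it, so P = V_p²/R_a.
P_R_a = (13.45)² / 826 = 0.2189 W

219 mW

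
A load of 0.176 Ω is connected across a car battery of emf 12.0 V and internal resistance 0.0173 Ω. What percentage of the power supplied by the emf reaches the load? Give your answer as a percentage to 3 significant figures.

The source delivers εI, of which I²R reaches the load and I²r is lost; since I is common, η = R/(R+r).
η = R / (R + r) = 0.176 / (0.176 + 0.0173) = 0.9105

91.1 %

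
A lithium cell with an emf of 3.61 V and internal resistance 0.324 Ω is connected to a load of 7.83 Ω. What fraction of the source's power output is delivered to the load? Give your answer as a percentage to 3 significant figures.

η = P_load/(P_load+P_int) = I²R/(I²R+I²r) = R/(R+r) — the I² cancels for series elements.
η = R / (R + r) = 7.83 / (7.83 + 0.324) = 0.9603

96.0 %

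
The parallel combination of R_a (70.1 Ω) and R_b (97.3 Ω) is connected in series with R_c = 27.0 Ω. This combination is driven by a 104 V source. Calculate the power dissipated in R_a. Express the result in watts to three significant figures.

Collapse the R_a‖R_b pair into one equivalent R_p; then R_p and R_c form a series string.
R_p = (70.1×97.3)/(70.1+97.3) = 40.75 Ω
R_total = R_p + 27.0 = 40.75 + 27.0 = 67.75 Ω
I = V / R_total = 104 / 67.75 = 1.535 A
Voltage across the parallel pair: V_p = I × R_p = 1.535 × 40.75 = 62.55 V
R_a has V_p across it, so P = V_p²/R_a.
P_R_a = (62.55)² / 70.1 = 55.81 W

55.8 W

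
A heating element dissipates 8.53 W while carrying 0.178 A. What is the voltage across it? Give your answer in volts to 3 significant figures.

From P = V I = I²R = V²/R, with the two given quantities we get V = P / I.
V = 8.53 / 0.1780 = 47.92 V

47.9 V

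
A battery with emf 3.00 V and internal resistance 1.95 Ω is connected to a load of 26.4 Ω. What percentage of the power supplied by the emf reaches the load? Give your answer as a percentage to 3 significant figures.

η = P_load/(P_load+P_int) = I²R/(I²R+I²r) = R/(R+r) — the I² cancels for series elements.
η = R / (R + r) = 26.4 / (26.4 + 1.95) = 0.9312

93.1 %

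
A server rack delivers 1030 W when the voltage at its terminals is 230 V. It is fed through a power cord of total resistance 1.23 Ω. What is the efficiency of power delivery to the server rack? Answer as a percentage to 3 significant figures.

97.7 %

I = P / V = 1030 / 230 = 4.478 A through the power cord.
P_line = I² R_line = (4.478)² × 1.23 = 24.67 W
P_source = P_load + P_line = 1030 + 24.67 = 1055 W
η = P_load / P_source = 1030 / 1055 = 0.9766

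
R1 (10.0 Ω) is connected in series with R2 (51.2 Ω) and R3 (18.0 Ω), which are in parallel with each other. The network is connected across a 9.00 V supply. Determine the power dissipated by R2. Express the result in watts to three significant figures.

0.516 W

Replace R2 and R3 with their parallel equivalent so the circuit becomes R1 in series with R_p.
R_p = (51.2×18.0)/(51.2+18.0) = 13.32 Ω
R_total = 10.0 + 13.32 = 23.32 Ω
I = V / R_total = 9.00 / 23.32 = 0.3860 A
Voltage across the parallel pair: V_p = I × R_p = 0.3860 × 13.32 = 5.140 V
R2 sees V_p directly, so P = V_p² / R2.
P_R2 = (5.140)² / 51.2 = 0.5161 W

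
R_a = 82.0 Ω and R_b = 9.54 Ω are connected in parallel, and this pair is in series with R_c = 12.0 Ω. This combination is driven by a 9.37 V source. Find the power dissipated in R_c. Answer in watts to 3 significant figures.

2.50 W

Combine R_a and R_b into their parallel equivalent first, reducing the network to two series resistors.
R_p = (82.0×9.54)/(82.0+9.54) = 8.546 Ω
R_total = R_p + 12.0 = 8.546 + 12.0 = 20.55 Ω
I = V / R_total = 9.37 / 20.55 = 0.4561 A
R_c is the series element, so its power is I²R.
P_R_c = (0.4561)² × 12.0 = 2.496 W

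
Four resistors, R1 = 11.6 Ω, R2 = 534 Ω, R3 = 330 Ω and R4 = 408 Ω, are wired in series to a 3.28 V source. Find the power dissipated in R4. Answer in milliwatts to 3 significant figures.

2.66 mW

The current is common to all series resistors; compute it, then apply P = I²R for the target.
R_total = 11.6 + 534 + 330 + 408 = 1284 Ω
I = V / R_total = 3.28 / 1284 = 0.002555 A
P_R4 = I² × R4 = (0.002555)² × 408 = 0.002664 W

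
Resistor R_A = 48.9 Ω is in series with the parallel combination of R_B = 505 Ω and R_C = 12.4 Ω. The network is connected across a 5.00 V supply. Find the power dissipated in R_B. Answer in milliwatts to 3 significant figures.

Replace R_B and R_C with their parallel equivalent so the circuit becomes R_A in series with R_p.
R_p = (505×12.4)/(505+12.4) = 12.10 Ω
R_total = 48.9 + 12.10 = 61.00 Ω
I = V / R_total = 5.00 / 61.00 = 0.08196 A
Voltage across the parallel pair: V_p = I × R_p = 0.08196 × 12.10 = 0.9920 V
With V_p across R_B, its power is V_p²/R_B.
P_R_B = (0.9920)² / 505 = 0.001949 W

1.95 mW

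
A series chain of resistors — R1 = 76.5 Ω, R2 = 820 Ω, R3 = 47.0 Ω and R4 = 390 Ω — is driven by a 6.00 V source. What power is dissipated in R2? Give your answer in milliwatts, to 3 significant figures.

16.6 mW

The current is common to all series resistors; compute it, then apply P = I²R for the target.
R_total = 76.5 + 820 + 47.0 + 390 = 1334 Ω
I = V / R_total = 6.00 / 1334 = 0.004499 A
P_R2 = I² × R2 = (0.004499)² × 820 = 0.01660 W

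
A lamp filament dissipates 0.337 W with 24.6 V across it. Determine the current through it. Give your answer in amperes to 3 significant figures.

0.0137 A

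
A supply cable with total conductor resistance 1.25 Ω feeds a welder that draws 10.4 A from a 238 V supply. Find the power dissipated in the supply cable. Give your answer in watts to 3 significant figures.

Only the current and the line resistance are needed for the I²R loss.
The supply cable carries the full 10.4 A.
P_line = I² R_line = (10.40)² × 1.25 = 135.2 W

135 W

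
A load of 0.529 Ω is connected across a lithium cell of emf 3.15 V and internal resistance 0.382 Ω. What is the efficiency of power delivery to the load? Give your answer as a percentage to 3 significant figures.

58.1 %

Both r and R carry the same current, so the power split is just the resistance split: η = R/(R+r).
η = R / (R + r) = 0.529 / (0.529 + 0.382) = 0.5807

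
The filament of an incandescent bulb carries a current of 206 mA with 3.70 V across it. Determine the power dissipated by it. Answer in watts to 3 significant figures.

0.762 W

V and I are known directly — P = V I, no intermediate step needed.
P = 3.70 V × 0.2060 A = 0.7622 W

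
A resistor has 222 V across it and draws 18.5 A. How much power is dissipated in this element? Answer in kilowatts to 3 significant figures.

Both the voltage across and the current through the element are known, so P = V I applies directly.
P = 222 V × 18.50 A = 4107 W

4.11 kW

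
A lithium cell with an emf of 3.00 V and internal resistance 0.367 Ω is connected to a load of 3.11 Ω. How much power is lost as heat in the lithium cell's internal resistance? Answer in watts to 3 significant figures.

0.273 W

r is in series with the load, so it carries the full circuit current — the loss in it is I²r.
I = ε / (r + R) = 3.00 / (0.367 + 3.11) = 0.8628 A
P_int = I² r = (0.8628)² × 0.367 = 0.2732 W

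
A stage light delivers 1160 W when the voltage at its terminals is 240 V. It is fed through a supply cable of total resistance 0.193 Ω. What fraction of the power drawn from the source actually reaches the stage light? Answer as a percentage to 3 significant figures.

99.6 %

I = P / V = 1160 / 240 = 4.833 A through the supply cable.
P_line = I² R_line = (4.833)² × 0.193 = 4.509 W
P_source = P_load + P_line = 1160 + 4.509 = 1165 W
η = P_load / P_source = 1160 / 1165 = 0.9961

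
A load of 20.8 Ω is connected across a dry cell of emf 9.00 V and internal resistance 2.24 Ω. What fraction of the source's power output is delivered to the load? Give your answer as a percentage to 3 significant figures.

Efficiency is P_load / P_total. With a series r and R sharing the same I, P = I²R for each, so η = R/(R+r).
η = R / (R + r) = 20.8 / (20.8 + 2.24) = 0.9028

90.3 %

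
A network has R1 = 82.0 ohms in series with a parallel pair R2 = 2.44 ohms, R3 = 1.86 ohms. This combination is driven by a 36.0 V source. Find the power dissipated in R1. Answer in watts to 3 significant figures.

15.4 W

Replace R2 and R3 with their parallel equivalent so the circuit becomes R1 in series with R_p.
R_p = (2.44×1.86)/(2.44+1.86) = 1.055 Ω
R_total = 82.0 + 1.055 = 83.06 Ω
I = V / R_total = 36.0 / 83.06 = 0.4334 A
All the current flows through R1; use P = I²R.
P_R1 = (0.4334)² × 82.0 = 15.41 W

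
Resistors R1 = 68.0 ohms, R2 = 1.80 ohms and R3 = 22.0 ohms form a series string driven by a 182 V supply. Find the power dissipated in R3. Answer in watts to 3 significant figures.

In a series string the same current flows through every resistor — find that current, then P = I²R for the one we want.
R_total = 68.0 + 1.80 + 22.0 = 91.80 Ω
I = V / R_total = 182 / 91.80 = 1.983 A
P_R3 = I² × R3 = (1.983)² × 22.0 = 86.47 W

86.5 W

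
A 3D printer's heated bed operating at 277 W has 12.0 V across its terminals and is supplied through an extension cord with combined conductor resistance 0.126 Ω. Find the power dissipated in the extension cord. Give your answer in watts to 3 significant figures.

The extension cord and load are in series, so the same current flows in both; the loss is I²R_line.
I = P / V = 277 / 12.0 = 23.08 A through the extension cord.
P_line = I² R_line = (23.08)² × 0.126 = 67.14 W

67.1 W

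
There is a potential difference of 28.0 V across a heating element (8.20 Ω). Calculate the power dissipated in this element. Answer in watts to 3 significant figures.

We know the drop across the element and its resistance — P = V²/R, one step.
P = (28.0 V)² / 8.20 Ω = 95.61 W

95.6 W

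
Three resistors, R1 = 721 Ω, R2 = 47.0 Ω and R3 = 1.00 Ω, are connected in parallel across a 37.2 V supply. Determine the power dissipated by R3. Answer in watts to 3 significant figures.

1380 W

Each parallel branch sees the full supply voltage, so P = V²/R applies directly to the target branch.
P_R3 = V² / R3 = (37.2)² / 1.00 Ω = 1384 W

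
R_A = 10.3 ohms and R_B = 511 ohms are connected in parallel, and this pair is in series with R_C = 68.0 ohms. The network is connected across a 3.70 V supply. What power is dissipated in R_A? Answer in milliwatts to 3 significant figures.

Collapse the R_A‖R_B pair into one equivalent R_p; then R_p and R_C form a series string.
R_p = (10.3×511)/(10.3+511) = 10.10 Ω
R_total = R_p + 68.0 = 10.10 + 68.0 = 78.10 Ω
I = V / R_total = 3.70 / 78.10 = 0.04738 A
Voltage across the parallel pair: V_p = I × R_p = 0.04738 × 10.10 = 0.4783 V
Use P = V²/R for R_A with V = V_p.
P_R_A = (0.4783)² / 10.3 = 0.02221 W

22.2 mW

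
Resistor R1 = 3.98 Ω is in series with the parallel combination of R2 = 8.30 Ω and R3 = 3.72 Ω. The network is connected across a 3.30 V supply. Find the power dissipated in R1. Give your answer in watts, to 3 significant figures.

1.01 W

Collapse R2‖R3 to a single equivalent, reducing the network to two series elements.
R_p = (8.30×3.72)/(8.30+3.72) = 2.569 Ω
R_total = 3.98 + 2.569 = 6.549 Ω
I = V / R_total = 3.30 / 6.549 = 0.5039 A
R1 is in the main series path, so its power is I²R1.
P_R1 = (0.5039)² × 3.98 = 1.011 W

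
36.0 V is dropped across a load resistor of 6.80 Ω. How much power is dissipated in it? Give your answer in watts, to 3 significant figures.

191 W

With V across and R both known, P = V²/R gives the dissipation directly.
P = (36.0 V)² / 6.80 Ω = 190.6 W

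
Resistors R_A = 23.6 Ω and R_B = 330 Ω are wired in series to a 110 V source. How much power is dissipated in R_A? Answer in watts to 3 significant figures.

Series elements share the same current, so find I first, then use P = I²R.
R_total = 23.6 + 330 = 353.6 Ω
I = V / R_total = 110 / 353.6 = 0.3111 A
P_R_A = I² × R_A = (0.3111)² × 23.6 = 2.284 W

2.28 W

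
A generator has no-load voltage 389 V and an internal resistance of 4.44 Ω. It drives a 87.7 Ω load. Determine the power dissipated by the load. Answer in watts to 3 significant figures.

1560 W

The internal resistance and the load are in series, so the same I flows through both; get I from ε/(r+R), then I²R for the load.
I = ε / (r + R) = 389 / (4.44 + 87.7) = 4.222 A
P_load = I² R = (4.222)² × 87.7 = 1563 W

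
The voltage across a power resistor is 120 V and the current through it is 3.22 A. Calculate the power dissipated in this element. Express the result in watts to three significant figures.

Since both terminal voltage and current are stated, P = V I gives the power in one step.
P = 120 V × 3.220 A = 386.4 W

386 W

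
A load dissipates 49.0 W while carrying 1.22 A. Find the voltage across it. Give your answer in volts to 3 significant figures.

40.2 V

The two known quantities fix the third via V = P / I.
V = 49.0 / 1.220 = 40.16 V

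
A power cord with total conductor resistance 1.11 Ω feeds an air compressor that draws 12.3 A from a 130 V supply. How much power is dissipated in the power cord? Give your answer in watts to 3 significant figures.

The power cord is a series resistance carrying the load current; its dissipation is I²R_line.
The power cord carries the full 12.3 A.
P_line = I² R_line = (12.30)² × 1.11 = 167.9 W

168 W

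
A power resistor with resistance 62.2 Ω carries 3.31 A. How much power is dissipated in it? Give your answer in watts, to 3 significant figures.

681 W

Current and resistance are given, so P = I²R is the direct form.
P = (3.310 A)² × 62.2 Ω = 681.5 W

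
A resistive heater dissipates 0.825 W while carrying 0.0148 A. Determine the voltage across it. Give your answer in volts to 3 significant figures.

The two known quantities fix the third via V = P / I.
V = 0.825 / 0.01480 = 55.74 V

55.7 V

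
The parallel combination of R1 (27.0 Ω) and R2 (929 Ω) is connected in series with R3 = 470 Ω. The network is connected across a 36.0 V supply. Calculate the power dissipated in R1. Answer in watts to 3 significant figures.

Collapse the R1‖R2 pair into one equivalent R_p; then R_p and R3 form a series string.
R_p = (27.0×929)/(27.0+929) = 26.24 Ω
R_total = R_p + 470 = 26.24 + 470 = 496.2 Ω
I = V / R_total = 36.0 / 496.2 = 0.07255 A
Voltage across the parallel pair: V_p = I × R_p = 0.07255 × 26.24 = 1.903 V
R1 sits across V_p; its power is V_p²/R.
P_R1 = (1.903)² / 27.0 = 0.1342 W

0.134 W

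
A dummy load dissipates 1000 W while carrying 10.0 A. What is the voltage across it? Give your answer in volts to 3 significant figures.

100 V

From P = V I = I²R = V²/R, with the two given quantities we get V = P / I.
V = 1000 / 10.00 = 100.0 V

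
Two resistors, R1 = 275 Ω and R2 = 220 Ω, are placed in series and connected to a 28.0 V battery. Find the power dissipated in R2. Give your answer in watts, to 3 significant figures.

In a series string the same current flows through every resistor — find that current, then P = I²R for the one we want.
R_total = 275 + 220 = 495.0 Ω
I = V / R_total = 28.0 / 495.0 = 0.05657 A
P_R2 = I² × R2 = (0.05657)² × 220 = 0.7039 W

0.704 W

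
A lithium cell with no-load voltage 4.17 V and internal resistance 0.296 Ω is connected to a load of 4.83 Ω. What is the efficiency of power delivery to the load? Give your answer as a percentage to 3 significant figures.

Both r and R carry the same current, so the power split is just the resistance split: η = R/(R+r).
η = R / (R + r) = 4.83 / (4.83 + 0.296) = 0.9423

94.2 %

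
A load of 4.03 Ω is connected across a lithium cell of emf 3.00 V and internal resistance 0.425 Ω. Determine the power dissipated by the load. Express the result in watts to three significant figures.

1.83 W

With r and R in series, I = ε/(r+R); the load dissipates I²R.
I = ε / (r + R) = 3.00 / (0.425 + 4.03) = 0.6734 A
P_load = I² R = (0.6734)² × 4.03 = 1.827 W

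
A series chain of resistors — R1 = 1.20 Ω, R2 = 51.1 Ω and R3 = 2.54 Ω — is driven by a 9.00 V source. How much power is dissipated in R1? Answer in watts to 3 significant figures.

Series elements share the same current, so find I first, then use P = I²R.
R_total = 1.20 + 51.1 + 2.54 = 54.84 Ω
I = V / R_total = 9.00 / 54.84 = 0.1641 A
P_R1 = I² × R1 = (0.1641)² × 1.20 = 0.03232 W

0.0323 W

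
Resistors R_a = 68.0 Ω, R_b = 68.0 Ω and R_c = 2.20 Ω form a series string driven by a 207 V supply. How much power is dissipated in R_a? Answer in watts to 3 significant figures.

153 W

Series elements share the same current, so find I first, then use P = I²R.
R_total = 68.0 + 68.0 + 2.20 = 138.2 Ω
I = V / R_total = 207 / 138.2 = 1.498 A
P_R_a = I² × R_a = (1.498)² × 68.0 = 152.6 W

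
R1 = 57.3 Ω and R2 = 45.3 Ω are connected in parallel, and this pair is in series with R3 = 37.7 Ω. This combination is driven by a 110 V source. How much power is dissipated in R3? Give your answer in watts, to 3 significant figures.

Combine R1 and R2 into their parallel equivalent first, reducing the network to two series resistors.
R_p = (57.3×45.3)/(57.3+45.3) = 25.30 Ω
R_total = R_p + 37.7 = 25.30 + 37.7 = 63.00 Ω
I = V / R_total = 110 / 63.00 = 1.746 A
All the supply current flows through R3; use P = I²R3.
P_R3 = (1.746)² × 37.7 = 114.9 W

115 W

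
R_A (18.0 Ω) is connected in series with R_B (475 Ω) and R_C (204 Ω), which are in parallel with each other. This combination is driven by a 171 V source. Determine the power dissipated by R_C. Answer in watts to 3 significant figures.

113 W

Replace R_B and R_C with their parallel equivalent so the circuit becomes R_A in series with R_p.
R_p = (475×204)/(475+204) = 142.7 Ω
R_total = 18.0 + 142.7 = 160.7 Ω
I = V / R_total = 171 / 160.7 = 1.064 A
Voltage across the parallel pair: V_p = I × R_p = 1.064 × 142.7 = 151.8 V
R_C is across V_p, so use P = V²/R for that branch.
P_R_C = (151.8)² / 204 = 113.0 W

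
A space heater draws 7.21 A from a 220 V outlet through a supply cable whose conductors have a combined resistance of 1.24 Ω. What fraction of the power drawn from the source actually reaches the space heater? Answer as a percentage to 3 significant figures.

95.9 %

The supply cable carries the full 7.21 A.
P_line = I² R_line = (7.210)² × 1.24 = 64.46 W
P_source = V I = 220 × 7.210 = 1586 W; P_load = 1522 W
η = P_load / P_source = 1522 / 1586 = 0.9594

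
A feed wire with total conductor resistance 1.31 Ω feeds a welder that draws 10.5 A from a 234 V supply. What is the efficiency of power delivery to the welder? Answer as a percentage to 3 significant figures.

94.1 %

The feed wire carries the full 10.5 A.
P_line = I² R_line = (10.50)² × 1.31 = 144.4 W
P_source = V I = 234 × 10.50 = 2457 W; P_load = 2313 W
η = P_load / P_source = 2313 / 2457 = 0.9412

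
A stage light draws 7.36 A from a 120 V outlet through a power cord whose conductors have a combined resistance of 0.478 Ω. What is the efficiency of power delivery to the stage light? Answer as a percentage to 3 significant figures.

97.1 %

The power cord carries the full 7.36 A.
P_line = I² R_line = (7.360)² × 0.478 = 25.89 W
P_source = V I = 120 × 7.360 = 883.2 W; P_load = 857.3 W
η = P_load / P_source = 857.3 / 883.2 = 0.9707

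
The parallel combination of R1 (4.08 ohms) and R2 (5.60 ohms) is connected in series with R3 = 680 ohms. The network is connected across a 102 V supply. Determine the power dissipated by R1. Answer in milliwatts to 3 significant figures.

Combine R1 and R2 into their parallel equivalent first, reducing the network to two series resistors.
R_p = (4.08×5.60)/(4.08+5.60) = 2.360 Ω
R_total = R_p + 680 = 2.360 + 680 = 682.4 Ω
I = V / R_total = 102 / 682.4 = 0.1495 A
Voltage across the parallel pair: V_p = I × R_p = 0.1495 × 2.360 = 0.3528 V
R1 has V_p across it, so P = V_p²/R1.
P_R1 = (0.3528)² / 4.08 = 0.03051 W

30.5 mW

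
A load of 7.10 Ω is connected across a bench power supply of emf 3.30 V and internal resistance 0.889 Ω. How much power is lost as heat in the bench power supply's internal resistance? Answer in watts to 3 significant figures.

The source's internal resistance is just another series element carrying I; its dissipation is I²r.
I = ε / (r + R) = 3.30 / (0.889 + 7.10) = 0.4131 A
P_int = I² r = (0.4131)² × 0.889 = 0.1517 W

0.152 W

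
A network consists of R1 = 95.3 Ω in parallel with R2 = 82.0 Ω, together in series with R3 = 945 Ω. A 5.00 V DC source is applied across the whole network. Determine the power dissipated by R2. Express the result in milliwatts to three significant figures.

Collapse the R1‖R2 pair into one equivalent R_p; then R_p and R3 form a series string.
R_p = (95.3×82.0)/(95.3+82.0) = 44.08 Ω
R_total = R_p + 945 = 44.08 + 945 = 989.1 Ω
I = V / R_total = 5.00 / 989.1 = 0.005055 A
Voltage across the parallel pair: V_p = I × R_p = 0.005055 × 44.08 = 0.2228 V
Use P = V²/R for R2 with V = V_p.
P_R2 = (0.2228)² / 82.0 = 0.0006054 W

0.605 mW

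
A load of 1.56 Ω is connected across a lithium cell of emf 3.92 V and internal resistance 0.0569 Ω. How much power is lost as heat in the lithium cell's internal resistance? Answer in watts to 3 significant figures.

0.334 W

Internal loss is I²r, with I set by the total series resistance r+R.
I = ε / (r + R) = 3.92 / (0.0569 + 1.56) = 2.424 A
P_int = I² r = (2.424)² × 0.0569 = 0.3344 W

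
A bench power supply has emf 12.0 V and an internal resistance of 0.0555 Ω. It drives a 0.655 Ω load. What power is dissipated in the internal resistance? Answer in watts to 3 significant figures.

The source's internal resistance is just another series element carrying I; its dissipation is I²r.
I = ε / (r + R) = 12.0 / (0.0555 + 0.655) = 16.89 A
P_int = I² r = (16.89)² × 0.0555 = 15.83 W

15.8 W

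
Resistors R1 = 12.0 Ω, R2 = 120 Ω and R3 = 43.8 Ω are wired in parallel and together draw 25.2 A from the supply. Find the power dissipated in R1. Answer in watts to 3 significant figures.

4040 W

Only the total current is stated, so first find the parallel equivalent to get the voltage across the combination.
1/R_eq = 1/12.0 + 1/120 + 1/43.8 ⇒ R_eq = 8.734 Ω
V = I_total × R_eq = 25.20 × 8.734 = 220.1 V
P_R1 = V² / R1 = (220.1)² / 12.0 = 4037 W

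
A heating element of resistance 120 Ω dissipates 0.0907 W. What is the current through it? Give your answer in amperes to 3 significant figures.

0.0275 A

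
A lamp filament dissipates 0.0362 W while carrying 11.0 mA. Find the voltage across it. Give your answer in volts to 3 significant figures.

3.29 V

Inverting the appropriate power form: V = P / I.
V = 0.0362 / 0.01100 = 3.291 V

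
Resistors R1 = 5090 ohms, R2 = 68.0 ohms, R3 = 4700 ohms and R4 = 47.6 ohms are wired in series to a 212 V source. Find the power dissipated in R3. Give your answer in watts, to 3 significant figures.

Series elements share the same current, so find I first, then use P = I²R.
R_total = 5090 + 68.0 + 4700 + 47.6 = 9906 Ω
I = V / R_total = 212 / 9906 = 0.02140 A
P_R3 = I² × R3 = (0.02140)² × 4700 = 2.153 W

2.15 W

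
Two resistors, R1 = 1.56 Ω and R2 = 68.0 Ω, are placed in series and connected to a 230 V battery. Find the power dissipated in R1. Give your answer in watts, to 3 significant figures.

17.1 W

Series elements share the same current, so find I first, then use P = I²R.
R_total = 1.56 + 68.0 = 69.56 Ω
I = V / R_total = 230 / 69.56 = 3.306 A
P_R1 = I² × R1 = (3.306)² × 1.56 = 17.06 W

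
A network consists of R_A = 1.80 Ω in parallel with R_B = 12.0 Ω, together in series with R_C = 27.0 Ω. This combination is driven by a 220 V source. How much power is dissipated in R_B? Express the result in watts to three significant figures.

First find R_p for the parallel pair, then treat R_p + R_C as a series loop.
R_p = (1.80×12.0)/(1.80+12.0) = 1.565 Ω
R_total = R_p + 27.0 = 1.565 + 27.0 = 28.57 Ω
I = V / R_total = 220 / 28.57 = 7.702 A
Voltage across the parallel pair: V_p = I × R_p = 7.702 × 1.565 = 12.05 V
Use P = V²/R for R_B with V = V_p.
P_R_B = (12.05)² / 12.0 = 12.11 W

12.1 W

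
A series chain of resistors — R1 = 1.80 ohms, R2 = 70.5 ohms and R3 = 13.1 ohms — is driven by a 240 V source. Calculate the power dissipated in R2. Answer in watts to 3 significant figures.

557 W

Every series element carries the same I. Get I from the total resistance, then P = I² × R2.
R_total = 1.80 + 70.5 + 13.1 = 85.40 Ω
I = V / R_total = 240 / 85.40 = 2.810 A
P_R2 = I² × R2 = (2.810)² × 70.5 = 556.8 W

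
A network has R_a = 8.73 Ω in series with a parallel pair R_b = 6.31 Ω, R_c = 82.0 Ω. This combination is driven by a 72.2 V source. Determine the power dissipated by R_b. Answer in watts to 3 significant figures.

133 W

First combine the parallel branches into one equivalent R_p, then R_a + R_p is a series pair.
R_p = (6.31×82.0)/(6.31+82.0) = 5.859 Ω
R_total = 8.73 + 5.859 = 14.59 Ω
I = V / R_total = 72.2 / 14.59 = 4.949 A
Voltage across the parallel pair: V_p = I × R_p = 4.949 × 5.859 = 29.00 V
R_b sees V_p directly, so P = V_p² / R_b.
P_R_b = (29.00)² / 6.31 = 133.2 W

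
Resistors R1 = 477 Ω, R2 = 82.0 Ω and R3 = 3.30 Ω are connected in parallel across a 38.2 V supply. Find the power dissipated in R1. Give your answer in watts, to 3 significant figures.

Every branch has 38.2 V across it, so for R1 the power is simply V²/R.
P_R1 = V² / R1 = (38.2)² / 477 Ω = 3.059 W

3.06 W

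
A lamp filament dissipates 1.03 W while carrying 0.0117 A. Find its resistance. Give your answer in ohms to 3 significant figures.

7520 Ω

Rearranging the power relation for the two known quantities gives R = P / I².
R = 1.03 / (0.01170)² = 7524 Ω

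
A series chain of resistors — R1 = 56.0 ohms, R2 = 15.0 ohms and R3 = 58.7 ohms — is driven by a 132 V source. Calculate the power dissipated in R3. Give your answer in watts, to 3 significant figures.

In a series string the same current flows through every resistor — find that current, then P = I²R for the one we want.
R_total = 56.0 + 15.0 + 58.7 = 129.7 Ω
I = V / R_total = 132 / 129.7 = 1.018 A
P_R3 = I² × R3 = (1.018)² × 58.7 = 60.80 W

60.8 W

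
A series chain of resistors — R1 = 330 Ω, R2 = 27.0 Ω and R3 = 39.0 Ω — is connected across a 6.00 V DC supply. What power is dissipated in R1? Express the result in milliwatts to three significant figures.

Series elements share the same current, so find I first, then use P = I²R.
R_total = 330 + 27.0 + 39.0 = 396.0 Ω
I = V / R_total = 6.00 / 396.0 = 0.01515 A
P_R1 = I² × R1 = (0.01515)² × 330 = 0.07576 W

75.8 mW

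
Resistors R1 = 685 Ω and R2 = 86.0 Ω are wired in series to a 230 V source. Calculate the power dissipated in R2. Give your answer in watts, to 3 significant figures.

7.65 W

In a series string the same current flows through every resistor — find that current, then P = I²R for the one we want.
R_total = 685 + 86.0 = 771.0 Ω
I = V / R_total = 230 / 771.0 = 0.2983 A
P_R2 = I² × R2 = (0.2983)² × 86.0 = 7.653 W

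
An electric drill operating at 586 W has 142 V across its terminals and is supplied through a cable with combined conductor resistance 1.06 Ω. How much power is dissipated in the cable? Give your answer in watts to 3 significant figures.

18.1 W

The cable and load are in series, so the same current flows in both; the loss is I²R_line.
I = P / V = 586 / 142 = 4.127 A through the cable.
P_line = I² R_line = (4.127)² × 1.06 = 18.05 W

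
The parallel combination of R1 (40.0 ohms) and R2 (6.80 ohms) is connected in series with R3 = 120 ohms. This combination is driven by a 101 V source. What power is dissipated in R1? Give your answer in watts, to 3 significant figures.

0.544 W

Reduce the parallel combination to a single R_p; the circuit then becomes R_p in series with the remaining resistor.
R_p = (40.0×6.80)/(40.0+6.80) = 5.812 Ω
R_total = R_p + 120 = 5.812 + 120 = 125.8 Ω
I = V / R_total = 101 / 125.8 = 0.8028 A
Voltage across the parallel pair: V_p = I × R_p = 0.8028 × 5.812 = 4.666 V
R1 sits across V_p; its power is V_p²/R.
P_R1 = (4.666)² / 40.0 = 0.5442 W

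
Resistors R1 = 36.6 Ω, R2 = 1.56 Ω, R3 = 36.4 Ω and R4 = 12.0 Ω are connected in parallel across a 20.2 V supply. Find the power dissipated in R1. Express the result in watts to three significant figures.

11.1 W

The supply voltage appears across each parallel branch — just use P = V²/R1.
P_R1 = V² / R1 = (20.2)² / 36.6 Ω = 11.15 W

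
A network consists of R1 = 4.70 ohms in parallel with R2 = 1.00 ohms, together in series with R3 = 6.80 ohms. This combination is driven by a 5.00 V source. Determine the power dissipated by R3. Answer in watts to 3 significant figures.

2.92 W

First find R_p for the parallel pair, then treat R_p + R3 as a series loop.
R_p = (4.70×1.00)/(4.70+1.00) = 0.8246 Ω
R_total = R_p + 6.80 = 0.8246 + 6.80 = 7.625 Ω
I = V / R_total = 5.00 / 7.625 = 0.6558 A
All the supply current flows through R3; use P = I²R3.
P_R3 = (0.6558)² × 6.80 = 2.924 W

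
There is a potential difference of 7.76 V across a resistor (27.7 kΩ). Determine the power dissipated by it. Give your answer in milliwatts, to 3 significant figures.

2.17 mW

V and R are stated; P = V²/R avoids computing the current.
P = (7.76 V)² / 27700 Ω = 0.002174 W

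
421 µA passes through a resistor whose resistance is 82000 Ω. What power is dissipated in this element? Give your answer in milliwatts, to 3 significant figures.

14.5 mW

With I and R stated, P = I²R applies in one step.
P = (0.0004210 A)² × 82000 Ω = 0.01453 W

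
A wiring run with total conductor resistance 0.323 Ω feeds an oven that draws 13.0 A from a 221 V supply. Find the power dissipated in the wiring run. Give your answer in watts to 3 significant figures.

54.6 W

Only the current and the line resistance are needed for the I²R loss.
The wiring run carries the full 13.0 A.
P_line = I² R_line = (13.00)² × 0.323 = 54.59 W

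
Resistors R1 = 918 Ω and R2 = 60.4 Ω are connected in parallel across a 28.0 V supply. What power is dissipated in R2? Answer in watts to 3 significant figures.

13.0 W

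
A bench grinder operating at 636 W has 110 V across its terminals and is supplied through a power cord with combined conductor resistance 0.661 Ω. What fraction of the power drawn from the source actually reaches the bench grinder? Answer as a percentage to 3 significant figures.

I = P / V = 636 / 110 = 5.782 A through the power cord.
P_line = I² R_line = (5.782)² × 0.661 = 22.10 W
P_source = P_load + P_line = 636.0 + 22.10 = 658.1 W
η = P_load / P_source = 636.0 / 658.1 = 0.9664

96.6 %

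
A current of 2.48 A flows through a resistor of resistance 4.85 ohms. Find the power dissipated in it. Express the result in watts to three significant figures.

29.8 W

With I and R stated, P = I²R applies in one step.
P = (2.480 A)² × 4.85 Ω = 29.83 W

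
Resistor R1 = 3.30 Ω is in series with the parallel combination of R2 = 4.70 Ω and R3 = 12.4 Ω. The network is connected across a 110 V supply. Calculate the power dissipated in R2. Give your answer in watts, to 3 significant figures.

665 W

Reduce the parallel pair to R_p first; the network is then a simple series string.
R_p = (4.70×12.4)/(4.70+12.4) = 3.408 Ω
R_total = 3.30 + 3.408 = 6.708 Ω
I = V / R_total = 110 / 6.708 = 16.40 A
Voltage across the parallel pair: V_p = I × R_p = 16.40 × 3.408 = 55.89 V
With V_p across R2, its power is V_p²/R2.
P_R2 = (55.89)² / 4.70 = 664.5 W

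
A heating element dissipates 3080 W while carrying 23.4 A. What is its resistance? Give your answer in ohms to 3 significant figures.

5.62 Ω

The two known quantities fix the third via R = P / I².
R = 3080 / (23.40)² = 5.625 Ω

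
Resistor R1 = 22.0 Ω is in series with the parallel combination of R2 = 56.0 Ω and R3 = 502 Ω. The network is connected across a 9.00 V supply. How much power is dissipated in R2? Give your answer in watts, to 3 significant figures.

0.701 W

First combine the parallel branches into one equivalent R_p, then R1 + R_p is a series pair.
R_p = (56.0×502)/(56.0+502) = 50.38 Ω
R_total = 22.0 + 50.38 = 72.38 Ω
I = V / R_total = 9.00 / 72.38 = 0.1243 A
Voltage across the parallel pair: V_p = I × R_p = 0.1243 × 50.38 = 6.264 V
With V_p across R2, its power is V_p²/R2.
P_R2 = (6.264)² / 56.0 = 0.7008 W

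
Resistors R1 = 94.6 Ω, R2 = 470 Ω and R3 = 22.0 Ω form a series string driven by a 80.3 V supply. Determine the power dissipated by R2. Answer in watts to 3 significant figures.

The current is common to all series resistors; compute it, then apply P = I²R for the target.
R_total = 94.6 + 470 + 22.0 = 586.6 Ω
I = V / R_total = 80.3 / 586.6 = 0.1369 A
P_R2 = I² × R2 = (0.1369)² × 470 = 8.807 W

8.81 W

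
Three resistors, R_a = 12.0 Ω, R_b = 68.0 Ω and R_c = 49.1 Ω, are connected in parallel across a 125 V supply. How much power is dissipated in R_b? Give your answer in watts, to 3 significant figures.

230 W

Every branch has 125 V across it, so for R_b the power is simply V²/R.
P_R_b = V² / R_b = (125)² / 68.0 Ω = 229.8 W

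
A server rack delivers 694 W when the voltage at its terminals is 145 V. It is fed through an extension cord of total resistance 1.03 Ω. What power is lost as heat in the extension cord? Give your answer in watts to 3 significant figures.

23.6 W

Only the current and the line resistance are needed for the I²R loss.
I = P / V = 694 / 145 = 4.786 A through the extension cord.
P_line = I² R_line = (4.786)² × 1.03 = 23.60 W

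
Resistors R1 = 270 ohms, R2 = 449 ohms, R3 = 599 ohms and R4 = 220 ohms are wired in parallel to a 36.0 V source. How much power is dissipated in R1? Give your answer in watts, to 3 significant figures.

4.80 W

Each parallel branch sees the full supply voltage, so P = V²/R applies directly to the target branch.
P_R1 = V² / R1 = (36.0)² / 270 Ω = 4.800 W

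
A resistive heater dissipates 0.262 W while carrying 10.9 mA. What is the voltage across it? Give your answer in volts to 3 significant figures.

24.0 V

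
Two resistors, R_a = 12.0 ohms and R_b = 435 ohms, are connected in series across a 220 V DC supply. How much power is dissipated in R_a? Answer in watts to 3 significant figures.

In a series string the same current flows through every resistor — find that current, then P = I²R for the one we want.
R_total = 12.0 + 435 = 447.0 Ω
I = V / R_total = 220 / 447.0 = 0.4922 A
P_R_a = I² × R_a = (0.4922)² × 12.0 = 2.907 W

2.91 W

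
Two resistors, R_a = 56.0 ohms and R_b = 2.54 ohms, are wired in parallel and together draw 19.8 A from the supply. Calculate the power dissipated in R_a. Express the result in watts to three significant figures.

We need the common branch voltage; get it from I_total × R_eq, then P = V²/R for the branch.
1/R_eq = 1/56.0 + 1/2.54 ⇒ R_eq = 2.430 Ω
V = I_total × R_eq = 19.80 × 2.430 = 48.11 V
P_R_a = V² / R_a = (48.11)² / 56.0 = 41.33 W

41.3 W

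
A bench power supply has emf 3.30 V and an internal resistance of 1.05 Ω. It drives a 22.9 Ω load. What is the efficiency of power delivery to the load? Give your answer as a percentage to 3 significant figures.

95.6 %

Efficiency is P_load / P_total. With a series r and R sharing the same I, P = I²R for each, so η = R/(R+r).
η = R / (R + r) = 22.9 / (22.9 + 1.05) = 0.9562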